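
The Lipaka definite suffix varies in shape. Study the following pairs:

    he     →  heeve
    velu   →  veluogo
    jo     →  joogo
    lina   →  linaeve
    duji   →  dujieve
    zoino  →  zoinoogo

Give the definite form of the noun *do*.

The pattern is rounding harmony: -ogo when the last vowel of the stem is a rounded vowel (*velu*, *jo*, *zoino*); -eve when the last vowel of the stem is an unrounded vowel (*he*, *lina*, *duji*).
*do* — last vowel /o/ (a rounded vowel) → -ogo → *doogo*.

doogo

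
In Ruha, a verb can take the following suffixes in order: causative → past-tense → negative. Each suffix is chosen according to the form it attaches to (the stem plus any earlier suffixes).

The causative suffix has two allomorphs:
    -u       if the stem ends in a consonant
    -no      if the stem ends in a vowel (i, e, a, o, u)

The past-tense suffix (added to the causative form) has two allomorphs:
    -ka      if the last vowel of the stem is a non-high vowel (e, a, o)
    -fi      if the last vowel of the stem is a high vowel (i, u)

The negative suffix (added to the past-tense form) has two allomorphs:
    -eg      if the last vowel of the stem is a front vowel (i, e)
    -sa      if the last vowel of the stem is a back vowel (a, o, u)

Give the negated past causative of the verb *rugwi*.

rugwinokasa

Since the final sound of *rugwi* is /i/ (a vowel), it takes -no, giving *rugwino*.
Since the last vowel of the causative form *rugwino* is /o/ (a non-high vowel), it takes -ka, giving *rugwinoka*.
Since the last vowel of the past-tense form *rugwinoka* is /a/ (a back vowel), it takes -sa, giving *rugwinokasa*.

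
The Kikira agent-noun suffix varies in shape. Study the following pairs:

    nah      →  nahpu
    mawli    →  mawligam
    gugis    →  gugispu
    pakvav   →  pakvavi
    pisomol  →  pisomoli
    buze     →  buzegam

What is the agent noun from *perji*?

Looking at the final sound of each stem: -pu when the stem ends in a voiceless consonant (*nah*, *gugis*); -i when the stem ends in a voiced consonant (*pakvav*, *pisomol*); -gam when the stem ends in a vowel (*mawli*, *buze*).
The final sound of *perji* is /i/, which is a vowel, so the suffix is -gam, giving *perjigam*.

perjigam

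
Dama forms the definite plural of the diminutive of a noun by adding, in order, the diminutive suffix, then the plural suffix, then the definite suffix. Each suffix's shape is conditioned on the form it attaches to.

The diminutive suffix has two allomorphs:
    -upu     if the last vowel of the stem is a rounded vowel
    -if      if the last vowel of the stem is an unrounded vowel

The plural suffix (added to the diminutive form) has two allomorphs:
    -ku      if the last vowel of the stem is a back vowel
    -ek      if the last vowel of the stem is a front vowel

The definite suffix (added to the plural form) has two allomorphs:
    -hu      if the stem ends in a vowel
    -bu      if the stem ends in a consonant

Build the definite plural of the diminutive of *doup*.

*doup* — last vowel /u/ (a rounded vowel) → -upu → *doupupu*.
Since the last vowel of the diminutive form *doupupu* is /u/ (a back vowel), it takes -ku, giving *doupupuku*.
The plural form *doupupuku* — final sound /u/ (a vowel) → -hu → *doupupukuhu*.

doupupukuhu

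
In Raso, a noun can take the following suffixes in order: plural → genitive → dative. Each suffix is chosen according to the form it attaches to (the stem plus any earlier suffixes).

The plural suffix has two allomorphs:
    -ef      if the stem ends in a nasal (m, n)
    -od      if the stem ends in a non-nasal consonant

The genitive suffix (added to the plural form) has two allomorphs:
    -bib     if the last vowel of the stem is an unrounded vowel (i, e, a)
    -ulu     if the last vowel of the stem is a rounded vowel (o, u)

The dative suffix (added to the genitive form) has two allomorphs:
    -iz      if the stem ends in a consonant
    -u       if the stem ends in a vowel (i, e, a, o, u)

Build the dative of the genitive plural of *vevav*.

*vevav* — final consonant /v/ (non-nasal) → -od → *vevavod*.
The plural form *vevavod* — last vowel /o/ (a rounded vowel) → -ulu → *vevavodulu*.
Since the final sound of the genitive form *vevavodulu* is /u/ (a vowel), it takes -u, giving *vevavoduluu*.

vevavoduluu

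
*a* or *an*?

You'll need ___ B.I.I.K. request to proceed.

The indefinite article is chosen by the initial *sound* of the following word, not its spelling.
The initialism *B.I.I.K.* is read letter by letter; the first letter, B, is pronounced /biː/, which begins with a consonant sound.
So the article is *a*: You'll need a B.I.I.K. request to proceed.

a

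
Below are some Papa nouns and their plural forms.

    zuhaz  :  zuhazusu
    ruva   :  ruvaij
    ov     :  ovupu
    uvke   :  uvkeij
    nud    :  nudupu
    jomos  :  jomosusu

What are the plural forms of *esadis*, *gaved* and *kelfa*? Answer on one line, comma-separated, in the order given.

The alternation tracks the final sound of the stem — -usu when the stem ends in a sibilant (*zuhaz*, *jomos*); -upu when the stem ends in a non-sibilant consonant (*ov*, *nud*); -ij when the stem ends in a vowel (*ruva*, *uvke*).
The final sound of *esadis* is /s/, which is a sibilant, so the suffix is -usu, giving *esadisusu*.
Since the final sound of *gaved* is /d/ (a non-sibilant consonant), it takes -upu, giving *gavedupu*.
The final sound of *kelfa* is /a/, which is a vowel, so the suffix is -ij, giving *kelfaij*.

esadisusu, gavedupu, kelfaij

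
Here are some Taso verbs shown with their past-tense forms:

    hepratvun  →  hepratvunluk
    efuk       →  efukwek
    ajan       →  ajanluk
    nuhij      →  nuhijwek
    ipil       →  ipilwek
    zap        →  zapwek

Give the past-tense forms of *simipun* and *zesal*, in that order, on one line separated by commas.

Looking at the final consonant of each stem: -luk when the stem ends in a nasal (*hepratvun*, *ajan*); -wek when the stem ends in a non-nasal consonant (*efuk*, *nuhij*, *ipil*, *zap*).
*simipun* — final consonant /n/ (a nasal) → -luk → *simipunluk*.
*zesal*: final consonant = /l/, non-nasal → -wek → *zesalwek*.

simipunluk, zesalwek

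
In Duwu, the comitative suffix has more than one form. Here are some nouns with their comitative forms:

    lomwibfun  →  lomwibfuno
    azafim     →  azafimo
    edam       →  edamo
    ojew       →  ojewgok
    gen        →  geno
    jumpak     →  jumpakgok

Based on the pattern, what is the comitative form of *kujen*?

The suffix is conditioned by the final consonant: -o when the stem ends in a nasal (*lomwibfun*, *azafim*, *edam*, *gen*); -gok when the stem ends in a non-nasal consonant (*ojew*, *jumpak*).
*kujen* — final consonant /n/ (a nasal) → -o → *kujeno*.

kujeno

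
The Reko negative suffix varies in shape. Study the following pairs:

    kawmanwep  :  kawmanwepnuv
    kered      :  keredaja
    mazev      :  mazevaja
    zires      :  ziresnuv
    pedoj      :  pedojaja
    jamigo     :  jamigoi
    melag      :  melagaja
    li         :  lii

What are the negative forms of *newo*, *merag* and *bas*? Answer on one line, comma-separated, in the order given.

newoi, meragaja, basnuv

The alternation tracks the final sound of the stem — -nuv when the stem ends in a voiceless consonant (*kawmanwep*, *zires*); -aja when the stem ends in a voiced consonant (*kered*, *mazev*, *pedoj*, *melag*); -i when the stem ends in a vowel (*jamigo*, *li*).
*newo* — final sound /o/ (a vowel) → -i → *newoi*.
Since the final sound of *merag* is /g/ (a voiced consonant), it takes -aja, giving *meragaja*.
The final sound of *bas* is /s/, which is a voiceless consonant, so the suffix is -nuv, giving *basnuv*.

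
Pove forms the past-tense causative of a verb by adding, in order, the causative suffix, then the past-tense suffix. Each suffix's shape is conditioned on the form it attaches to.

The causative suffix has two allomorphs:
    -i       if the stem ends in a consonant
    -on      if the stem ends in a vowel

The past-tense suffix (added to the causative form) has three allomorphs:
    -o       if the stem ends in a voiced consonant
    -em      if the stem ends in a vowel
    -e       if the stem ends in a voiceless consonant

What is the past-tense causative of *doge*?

Since the final sound of *doge* is /e/ (a vowel), it takes -on, giving *dogeon*.
The causative form *dogeon* — final sound /n/ (a voiced consonant) → -o → *dogeono*.

dogeono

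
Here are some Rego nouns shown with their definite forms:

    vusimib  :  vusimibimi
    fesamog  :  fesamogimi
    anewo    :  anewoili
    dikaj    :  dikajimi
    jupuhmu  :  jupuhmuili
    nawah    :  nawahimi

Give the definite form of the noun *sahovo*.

The pattern is consonant vs. vowel: -imi when the stem ends in a consonant (*vusimib*, *fesamog*, *dikaj*, *nawah*); -ili when the stem ends in a vowel (*anewo*, *jupuhmu*).
The final sound of *sahovo* is /o/, which is a vowel, so the suffix is -ili, giving *sahovoili*.

sahovoili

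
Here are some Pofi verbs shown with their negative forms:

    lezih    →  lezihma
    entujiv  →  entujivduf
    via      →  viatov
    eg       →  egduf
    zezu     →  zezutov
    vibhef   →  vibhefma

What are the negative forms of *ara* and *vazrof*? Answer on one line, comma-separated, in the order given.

aratov, vazrofma

The alternation tracks the final sound of the stem — -ma when the stem ends in a voiceless consonant (*lezih*, *vibhef*); -duf when the stem ends in a voiced consonant (*entujiv*, *eg*); -tov when the stem ends in a vowel (*via*, *zezu*).
*ara* — final sound /a/ (a vowel) → -tov → *aratov*.
The final sound of *vazrof* is /f/, which is a voiceless consonant, so the suffix is -ma, giving *vazrofma*.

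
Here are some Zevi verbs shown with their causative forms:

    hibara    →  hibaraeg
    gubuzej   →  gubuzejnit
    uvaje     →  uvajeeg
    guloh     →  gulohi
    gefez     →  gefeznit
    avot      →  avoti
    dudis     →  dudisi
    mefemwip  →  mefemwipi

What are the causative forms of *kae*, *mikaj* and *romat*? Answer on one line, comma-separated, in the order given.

kaeeg, mikajnit, romati

The alternation tracks the final sound of the stem — -i when the stem ends in a voiceless consonant (*guloh*, *avot*, *dudis*, *mefemwip*); -nit when the stem ends in a voiced consonant (*gubuzej*, *gefez*); -eg when the stem ends in a vowel (*hibara*, *uvaje*).
Since the final sound of *kae* is /e/ (a vowel), it takes -eg, giving *kaeeg*.
*mikaj* — final sound /j/ (a voiced consonant) → -nit → *mikajnit*.
*romat*: final sound = /t/, a voiceless consonant → -i → *romati*.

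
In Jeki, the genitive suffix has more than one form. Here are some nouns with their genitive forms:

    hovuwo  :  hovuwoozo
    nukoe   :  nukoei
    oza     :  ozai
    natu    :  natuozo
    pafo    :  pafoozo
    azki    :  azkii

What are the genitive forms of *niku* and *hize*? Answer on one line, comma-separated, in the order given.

The alternation tracks the last vowel of the stem — -ozo when the last vowel of the stem is a rounded vowel (*hovuwo*, *natu*, *pafo*); -i when the last vowel of the stem is an unrounded vowel (*nukoe*, *oza*, *azki*).
Since the last vowel of *niku* is /u/ (a rounded vowel), it takes -ozo, giving *nikuozo*.
The last vowel of *hize* is /e/, which is an unrounded vowel, so the suffix is -i, giving *hizei*.

nikuozo, hizei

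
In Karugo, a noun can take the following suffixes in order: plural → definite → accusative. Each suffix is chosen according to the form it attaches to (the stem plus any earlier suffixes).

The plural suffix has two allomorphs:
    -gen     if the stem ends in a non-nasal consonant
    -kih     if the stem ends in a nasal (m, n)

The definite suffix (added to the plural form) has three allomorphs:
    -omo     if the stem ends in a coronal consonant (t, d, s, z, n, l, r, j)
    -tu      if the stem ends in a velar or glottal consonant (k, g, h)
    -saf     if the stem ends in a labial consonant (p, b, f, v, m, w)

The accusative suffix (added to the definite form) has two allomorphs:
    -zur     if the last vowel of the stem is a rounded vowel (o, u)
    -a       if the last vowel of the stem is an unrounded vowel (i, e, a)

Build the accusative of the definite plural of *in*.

inkihtuzur

Since the final consonant of *in* is /n/ (a nasal), it takes -kih, giving *inkih*.
The plural form *inkih*: final consonant = /h/, velar/glottal → -tu → *inkihtu*.
The last vowel of the definite form *inkihtu* is /u/, which is a rounded vowel, so the accusative suffix is -zur, giving *inkihtuzur*.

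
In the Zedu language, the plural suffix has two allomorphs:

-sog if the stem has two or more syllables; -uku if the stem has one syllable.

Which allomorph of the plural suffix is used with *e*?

-uku

*e* (one syllable) → -uku.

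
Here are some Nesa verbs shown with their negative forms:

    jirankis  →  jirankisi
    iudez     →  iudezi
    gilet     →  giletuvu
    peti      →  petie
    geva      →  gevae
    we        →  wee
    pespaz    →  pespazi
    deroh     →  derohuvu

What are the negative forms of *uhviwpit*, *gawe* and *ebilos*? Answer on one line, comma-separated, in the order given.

Looking at the final sound of each stem: -i when the stem ends in a sibilant (*jirankis*, *iudez*, *pespaz*); -uvu when the stem ends in a non-sibilant consonant (*gilet*, *deroh*); -e when the stem ends in a vowel (*peti*, *geva*, *we*).
The final sound of *uhviwpit* is /t/, which is a non-sibilant consonant, so the suffix is -uvu, giving *uhviwpituvu*.
*gawe*: final sound = /e/, a vowel → -e → *gawee*.
*ebilos*: final sound = /s/, a sibilant → -i → *ebilosi*.

uhviwpituvu, gawee, ebilosi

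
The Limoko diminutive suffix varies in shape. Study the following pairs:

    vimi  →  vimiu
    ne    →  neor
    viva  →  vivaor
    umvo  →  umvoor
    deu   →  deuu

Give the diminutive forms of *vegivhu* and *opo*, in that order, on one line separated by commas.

vegivhuu, opoor

The suffix is conditioned by the last vowel: -u when the last vowel of the stem is a high vowel (*vimi*, *deu*); -or when the last vowel of the stem is a non-high vowel (*ne*, *viva*, *umvo*).
*vegivhu*: last vowel = /u/, a high vowel → -u → *vegivhuu*.
*opo* — last vowel /o/ (a non-high vowel) → -or → *opoor*.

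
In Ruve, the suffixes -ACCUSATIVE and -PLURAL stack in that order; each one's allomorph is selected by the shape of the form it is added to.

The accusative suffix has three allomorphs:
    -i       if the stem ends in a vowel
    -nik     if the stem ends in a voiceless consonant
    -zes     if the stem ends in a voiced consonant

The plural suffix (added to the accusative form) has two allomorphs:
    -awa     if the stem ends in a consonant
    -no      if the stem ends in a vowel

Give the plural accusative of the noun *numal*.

*numal*: final sound = /l/, a voiced consonant → -zes → *numalzes*.
Since the final sound of the accusative form *numalzes* is /s/ (a consonant), it takes -awa, giving *numalzesawa*.

numalzesawa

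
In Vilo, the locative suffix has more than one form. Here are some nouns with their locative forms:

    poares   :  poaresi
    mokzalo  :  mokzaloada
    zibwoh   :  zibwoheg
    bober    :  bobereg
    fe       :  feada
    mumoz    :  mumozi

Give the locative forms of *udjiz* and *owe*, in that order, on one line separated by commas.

Looking at the final sound of each stem: -i when the stem ends in a sibilant (*poares*, *mumoz*); -eg when the stem ends in a non-sibilant consonant (*zibwoh*, *bober*); -ada when the stem ends in a vowel (*mokzalo*, *fe*).
*udjiz*: final sound = /z/, a sibilant → -i → *udjizi*.
*owe*: final sound = /e/, a vowel → -ada → *oweada*.

udjizi, oweada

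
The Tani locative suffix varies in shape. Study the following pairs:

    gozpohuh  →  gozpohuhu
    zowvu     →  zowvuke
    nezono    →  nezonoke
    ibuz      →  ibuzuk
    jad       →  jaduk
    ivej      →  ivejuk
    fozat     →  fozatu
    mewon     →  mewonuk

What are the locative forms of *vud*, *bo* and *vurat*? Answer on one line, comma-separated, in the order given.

vuduk, boke, vuratu

The suffix is conditioned by the final sound: -u when the stem ends in a voiceless consonant (*gozpohuh*, *fozat*); -uk when the stem ends in a voiced consonant (*ibuz*, *jad*, *ivej*, *mewon*); -ke when the stem ends in a vowel (*zowvu*, *nezono*).
*vud* — final sound /d/ (a voiced consonant) → -uk → *vuduk*.
Since the final sound of *bo* is /o/ (a vowel), it takes -ke, giving *boke*.
The final sound of *vurat* is /t/, which is a voiceless consonant, so the suffix is -u, giving *vuratu*.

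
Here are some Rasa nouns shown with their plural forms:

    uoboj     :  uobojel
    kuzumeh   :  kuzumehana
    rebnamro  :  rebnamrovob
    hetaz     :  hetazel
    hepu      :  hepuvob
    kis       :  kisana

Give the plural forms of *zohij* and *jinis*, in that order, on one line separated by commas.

zohijel, jinisana

The pattern is voicing of the final sound: -ana when the stem ends in a voiceless consonant (*kuzumeh*, *kis*); -el when the stem ends in a voiced consonant (*uoboj*, *hetaz*); -vob when the stem ends in a vowel (*rebnamro*, *hepu*).
Since the final sound of *zohij* is /j/ (a voiced consonant), it takes -el, giving *zohijel*.
The final sound of *jinis* is /s/, which is a voiceless consonant, so the suffix is -ana, giving *jinisana*.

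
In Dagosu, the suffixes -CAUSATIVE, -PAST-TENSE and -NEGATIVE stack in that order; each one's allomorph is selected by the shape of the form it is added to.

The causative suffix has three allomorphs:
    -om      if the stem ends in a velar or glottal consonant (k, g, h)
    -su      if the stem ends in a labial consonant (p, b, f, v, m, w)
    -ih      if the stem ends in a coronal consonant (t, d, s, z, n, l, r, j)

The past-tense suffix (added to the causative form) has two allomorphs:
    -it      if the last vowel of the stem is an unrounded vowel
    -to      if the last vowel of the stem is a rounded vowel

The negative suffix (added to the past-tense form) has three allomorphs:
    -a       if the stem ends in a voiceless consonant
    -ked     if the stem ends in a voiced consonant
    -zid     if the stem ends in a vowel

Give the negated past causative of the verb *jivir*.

The final consonant of *jivir* is /r/, which is coronal, so the causative suffix is -ih, giving *jivirih*.
The causative form *jivirih*: last vowel = /i/, an unrounded vowel → -it → *jivirihit*.
Since the final sound of the past-tense form *jivirihit* is /t/ (a voiceless consonant), it takes -a, giving *jivirihita*.

jivirihita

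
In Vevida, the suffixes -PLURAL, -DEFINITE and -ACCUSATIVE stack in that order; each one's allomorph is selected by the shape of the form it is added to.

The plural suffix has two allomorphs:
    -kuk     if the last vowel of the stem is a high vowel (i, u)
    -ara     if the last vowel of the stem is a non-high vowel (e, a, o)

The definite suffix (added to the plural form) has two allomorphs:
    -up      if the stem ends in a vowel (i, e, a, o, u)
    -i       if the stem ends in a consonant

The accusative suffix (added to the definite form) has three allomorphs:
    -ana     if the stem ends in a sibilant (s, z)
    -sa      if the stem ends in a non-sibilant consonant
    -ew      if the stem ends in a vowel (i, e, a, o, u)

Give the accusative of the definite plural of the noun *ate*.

atearaupsa

Since the last vowel of *ate* is /e/ (a non-high vowel), it takes -ara, giving *ateara*.
The plural form *ateara*: final sound = /a/, a vowel → -up → *atearaup*.
The definite form *atearaup*: final sound = /p/, a non-sibilant consonant → -sa → *atearaupsa*.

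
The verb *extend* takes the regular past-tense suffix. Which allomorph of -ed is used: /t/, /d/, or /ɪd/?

The stem *extend* ends in /t/ or /d/.
The -ed suffix is realized as /ɪd/ after /t, d/; as /t/ after other voiceless consonants; and as /d/ after other voiced sounds.
So -ed on *extend* is pronounced /ɪd/.

/ɪd/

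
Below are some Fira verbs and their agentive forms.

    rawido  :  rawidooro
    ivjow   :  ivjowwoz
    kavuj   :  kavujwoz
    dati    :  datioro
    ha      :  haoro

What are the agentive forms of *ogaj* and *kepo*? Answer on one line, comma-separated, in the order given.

The pattern is consonant vs. vowel: -woz when the stem ends in a consonant (*ivjow*, *kavuj*); -oro when the stem ends in a vowel (*rawido*, *dati*, *ha*).
*ogaj*: final sound = /j/, a consonant → -woz → *ogajwoz*.
Since the final sound of *kepo* is /o/ (a vowel), it takes -oro, giving *kepooro*.

ogajwoz, kepooro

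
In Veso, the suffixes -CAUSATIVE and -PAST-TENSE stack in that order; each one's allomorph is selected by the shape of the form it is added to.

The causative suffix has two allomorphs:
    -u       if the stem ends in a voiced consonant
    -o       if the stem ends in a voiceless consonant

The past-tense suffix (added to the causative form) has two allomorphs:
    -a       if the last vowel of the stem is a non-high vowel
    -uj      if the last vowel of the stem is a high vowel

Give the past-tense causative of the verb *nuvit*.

*nuvit*: final consonant = /t/, voiceless → -o → *nuvito*.
The last vowel of the causative form *nuvito* is /o/, which is a non-high vowel, so the past-tense suffix is -a, giving *nuvitoa*.

nuvitoa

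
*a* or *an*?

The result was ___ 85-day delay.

an

The indefinite article is chosen by the initial *sound* of the following word, not its spelling.
The number *85* is spoken "eighty-…", beginning with /ˈeɪti/ — a vowel sound.
So the article is *an*: The result was an 85-day delay.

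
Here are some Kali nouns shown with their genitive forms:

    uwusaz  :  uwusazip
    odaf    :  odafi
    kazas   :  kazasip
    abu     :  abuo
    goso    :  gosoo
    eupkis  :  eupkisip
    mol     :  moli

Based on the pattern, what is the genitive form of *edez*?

Looking at the final sound of each stem: -ip when the stem ends in a sibilant (*uwusaz*, *kazas*, *eupkis*); -i when the stem ends in a non-sibilant consonant (*odaf*, *mol*); -o when the stem ends in a vowel (*abu*, *goso*).
The final sound of *edez* is /z/, which is a sibilant, so the suffix is -ip, giving *edezip*.

edezip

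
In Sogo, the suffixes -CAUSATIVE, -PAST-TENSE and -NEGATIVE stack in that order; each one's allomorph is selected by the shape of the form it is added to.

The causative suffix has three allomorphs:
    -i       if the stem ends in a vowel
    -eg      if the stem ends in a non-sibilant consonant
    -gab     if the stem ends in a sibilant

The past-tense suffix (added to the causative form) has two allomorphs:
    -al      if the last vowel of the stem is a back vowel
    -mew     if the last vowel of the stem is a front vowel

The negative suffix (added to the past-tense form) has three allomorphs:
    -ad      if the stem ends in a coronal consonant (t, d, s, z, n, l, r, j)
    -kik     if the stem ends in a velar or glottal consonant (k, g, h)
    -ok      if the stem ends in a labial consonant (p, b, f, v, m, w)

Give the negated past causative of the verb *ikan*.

*ikan* — final sound /n/ (a non-sibilant consonant) → -eg → *ikaneg*.
The causative form *ikaneg*: last vowel = /e/, a front vowel → -mew → *ikanegmew*.
The final consonant of the past-tense form *ikanegmew* is /w/, which is labial, so the negative suffix is -ok, giving *ikanegmewok*.

ikanegmewok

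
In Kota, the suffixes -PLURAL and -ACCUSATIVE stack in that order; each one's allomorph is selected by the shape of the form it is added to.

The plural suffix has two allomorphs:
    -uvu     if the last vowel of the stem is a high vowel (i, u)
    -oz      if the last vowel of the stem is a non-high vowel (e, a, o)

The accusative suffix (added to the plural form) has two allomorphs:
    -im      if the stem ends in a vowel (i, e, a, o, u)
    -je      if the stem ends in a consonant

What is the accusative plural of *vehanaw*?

*vehanaw*: last vowel = /a/, a non-high vowel → -oz → *vehanawoz*.
The final sound of the plural form *vehanawoz* is /z/, which is a consonant, so the accusative suffix is -je, giving *vehanawozje*.

vehanawozje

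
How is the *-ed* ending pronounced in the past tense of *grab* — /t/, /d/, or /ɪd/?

The stem *grab* ends in a voiced sound other than /d/.
The -ed suffix is realized as /ɪd/ after /t, d/; as /t/ after other voiceless consonants; and as /d/ after other voiced sounds.
So -ed on *grab* is pronounced /d/.

/d/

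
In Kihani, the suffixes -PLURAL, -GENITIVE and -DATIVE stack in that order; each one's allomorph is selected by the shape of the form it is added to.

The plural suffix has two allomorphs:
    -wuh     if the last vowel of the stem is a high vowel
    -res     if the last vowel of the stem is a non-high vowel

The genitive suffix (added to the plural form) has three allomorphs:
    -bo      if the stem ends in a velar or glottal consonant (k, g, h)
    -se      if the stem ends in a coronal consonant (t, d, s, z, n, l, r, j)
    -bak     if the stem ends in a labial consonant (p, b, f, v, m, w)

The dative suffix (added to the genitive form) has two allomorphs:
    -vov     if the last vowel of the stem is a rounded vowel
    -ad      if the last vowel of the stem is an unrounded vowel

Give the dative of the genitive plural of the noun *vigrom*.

vigromressead

The last vowel of *vigrom* is /o/, which is a non-high vowel, so the plural suffix is -res, giving *vigromres*.
The plural form *vigromres*: final consonant = /s/, coronal → -se → *vigromresse*.
The last vowel of the genitive form *vigromresse* is /e/, which is an unrounded vowel, so the dative suffix is -ad, giving *vigromressead*.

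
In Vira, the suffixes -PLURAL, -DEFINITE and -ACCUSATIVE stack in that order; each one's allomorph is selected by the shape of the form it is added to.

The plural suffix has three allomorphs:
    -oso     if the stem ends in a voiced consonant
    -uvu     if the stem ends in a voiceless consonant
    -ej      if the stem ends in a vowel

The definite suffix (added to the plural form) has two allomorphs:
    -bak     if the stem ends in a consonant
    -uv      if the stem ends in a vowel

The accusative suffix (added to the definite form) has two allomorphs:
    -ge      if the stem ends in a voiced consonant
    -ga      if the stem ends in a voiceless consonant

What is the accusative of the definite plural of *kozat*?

The final sound of *kozat* is /t/, which is a voiceless consonant, so the plural suffix is -uvu, giving *kozatuvu*.
The plural form *kozatuvu*: final sound = /u/, a vowel → -uv → *kozatuvuuv*.
The definite form *kozatuvuuv*: final consonant = /v/, voiced → -ge → *kozatuvuuvge*.

kozatuvuuvge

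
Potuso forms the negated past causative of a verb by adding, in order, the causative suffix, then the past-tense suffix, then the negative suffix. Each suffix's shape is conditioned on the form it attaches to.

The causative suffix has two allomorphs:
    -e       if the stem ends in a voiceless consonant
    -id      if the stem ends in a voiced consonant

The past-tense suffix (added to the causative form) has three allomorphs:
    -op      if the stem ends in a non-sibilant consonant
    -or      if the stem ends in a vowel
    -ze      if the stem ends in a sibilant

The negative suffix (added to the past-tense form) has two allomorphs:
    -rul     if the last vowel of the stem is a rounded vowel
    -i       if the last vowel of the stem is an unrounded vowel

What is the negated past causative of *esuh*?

*esuh*: final consonant = /h/, voiceless → -e → *esuhe*.
Since the final sound of the causative form *esuhe* is /e/ (a vowel), it takes -or, giving *esuheor*.
The past-tense form *esuheor*: last vowel = /o/, a rounded vowel → -rul → *esuheorrul*.

esuheorrul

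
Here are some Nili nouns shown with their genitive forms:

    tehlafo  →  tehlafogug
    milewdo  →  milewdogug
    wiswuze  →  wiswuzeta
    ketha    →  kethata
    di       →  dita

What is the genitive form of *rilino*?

rilinogug

The pattern is rounding harmony: -gug when the last vowel of the stem is a rounded vowel (*tehlafo*, *milewdo*); -ta when the last vowel of the stem is an unrounded vowel (*wiswuze*, *ketha*, *di*).
*rilino* — last vowel /o/ (a rounded vowel) → -gug → *rilinogug*.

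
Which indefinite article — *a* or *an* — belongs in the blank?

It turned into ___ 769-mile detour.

The indefinite article is chosen by the initial *sound* of the following word, not its spelling.
The number *769* is spoken "seven hundred …", beginning with /ˈsɛvən/ — a consonant sound.
So the article is *a*: It turned into a 769-mile detour.

a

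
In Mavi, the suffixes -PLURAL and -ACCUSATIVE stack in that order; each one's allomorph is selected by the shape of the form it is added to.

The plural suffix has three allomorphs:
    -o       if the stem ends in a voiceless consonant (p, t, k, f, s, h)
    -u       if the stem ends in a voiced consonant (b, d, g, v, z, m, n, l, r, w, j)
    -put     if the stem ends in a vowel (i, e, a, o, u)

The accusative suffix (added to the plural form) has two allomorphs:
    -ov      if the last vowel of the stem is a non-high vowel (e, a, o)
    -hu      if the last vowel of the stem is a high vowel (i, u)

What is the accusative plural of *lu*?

luputhu

*lu*: final sound = /u/, a vowel → -put → *luput*.
The plural form *luput*: last vowel = /u/, a high vowel → -hu → *luputhu*.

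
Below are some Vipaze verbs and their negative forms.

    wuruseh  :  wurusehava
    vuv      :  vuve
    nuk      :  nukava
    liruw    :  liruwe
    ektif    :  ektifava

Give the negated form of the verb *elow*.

elowe

Looking at the final consonant of each stem: -ava when the stem ends in a voiceless consonant (*wuruseh*, *nuk*, *ektif*); -e when the stem ends in a voiced consonant (*vuv*, *liruw*).
*elow* — final consonant /w/ (voiced) → -e → *elowe*.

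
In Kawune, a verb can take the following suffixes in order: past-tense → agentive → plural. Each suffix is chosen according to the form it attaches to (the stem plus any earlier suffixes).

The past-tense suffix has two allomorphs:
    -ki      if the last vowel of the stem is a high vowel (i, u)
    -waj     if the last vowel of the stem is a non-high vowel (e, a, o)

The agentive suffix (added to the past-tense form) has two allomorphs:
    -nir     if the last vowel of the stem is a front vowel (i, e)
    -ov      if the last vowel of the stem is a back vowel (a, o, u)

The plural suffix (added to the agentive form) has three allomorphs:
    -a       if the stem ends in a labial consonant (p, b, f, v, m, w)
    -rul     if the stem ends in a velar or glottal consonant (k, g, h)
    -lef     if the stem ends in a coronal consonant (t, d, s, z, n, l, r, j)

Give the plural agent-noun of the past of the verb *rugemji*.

rugemjikinirlef

*rugemji* — last vowel /i/ (a high vowel) → -ki → *rugemjiki*.
Since the last vowel of the past-tense form *rugemjiki* is /i/ (a front vowel), it takes -nir, giving *rugemjikinir*.
The agentive form *rugemjikinir*: final consonant = /r/, coronal → -lef → *rugemjikinirlef*.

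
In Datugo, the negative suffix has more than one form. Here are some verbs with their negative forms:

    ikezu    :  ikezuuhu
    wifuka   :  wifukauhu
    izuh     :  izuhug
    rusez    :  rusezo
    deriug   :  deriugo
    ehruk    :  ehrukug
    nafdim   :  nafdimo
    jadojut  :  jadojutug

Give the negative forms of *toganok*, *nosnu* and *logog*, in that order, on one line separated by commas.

The alternation tracks the final sound of the stem — -ug when the stem ends in a voiceless consonant (*izuh*, *ehruk*, *jadojut*); -o when the stem ends in a voiced consonant (*rusez*, *deriug*, *nafdim*); -uhu when the stem ends in a vowel (*ikezu*, *wifuka*).
*toganok*: final sound = /k/, a voiceless consonant → -ug → *toganokug*.
Since the final sound of *nosnu* is /u/ (a vowel), it takes -uhu, giving *nosnuuhu*.
Since the final sound of *logog* is /g/ (a voiced consonant), it takes -o, giving *logogo*.

toganokug, nosnuuhu, logogo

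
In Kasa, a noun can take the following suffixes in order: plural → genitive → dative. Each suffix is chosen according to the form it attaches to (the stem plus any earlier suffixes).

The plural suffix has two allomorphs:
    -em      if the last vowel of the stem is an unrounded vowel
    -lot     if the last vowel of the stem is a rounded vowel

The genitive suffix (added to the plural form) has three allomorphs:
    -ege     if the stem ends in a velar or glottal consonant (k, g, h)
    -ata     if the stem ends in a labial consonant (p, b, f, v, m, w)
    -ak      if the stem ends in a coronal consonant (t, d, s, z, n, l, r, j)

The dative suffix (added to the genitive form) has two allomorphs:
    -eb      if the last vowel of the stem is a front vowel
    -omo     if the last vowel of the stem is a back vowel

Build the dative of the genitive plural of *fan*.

The last vowel of *fan* is /a/, which is an unrounded vowel, so the plural suffix is -em, giving *fanem*.
The final consonant of the plural form *fanem* is /m/, which is labial, so the genitive suffix is -ata, giving *fanemata*.
The genitive form *fanemata*: last vowel = /a/, a back vowel → -omo → *fanemataomo*.

fanemataomo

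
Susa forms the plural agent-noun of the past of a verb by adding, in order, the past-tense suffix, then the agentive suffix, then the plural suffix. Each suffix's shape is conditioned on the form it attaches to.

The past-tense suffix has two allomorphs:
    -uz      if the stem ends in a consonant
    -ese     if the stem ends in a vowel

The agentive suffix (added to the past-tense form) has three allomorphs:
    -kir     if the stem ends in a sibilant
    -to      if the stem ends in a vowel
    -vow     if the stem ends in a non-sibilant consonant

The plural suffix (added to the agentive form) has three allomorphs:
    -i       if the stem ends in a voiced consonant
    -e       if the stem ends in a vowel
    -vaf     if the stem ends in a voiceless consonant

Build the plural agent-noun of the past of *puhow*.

Since the final sound of *puhow* is /w/ (a consonant), it takes -uz, giving *puhowuz*.
The final sound of the past-tense form *puhowuz* is /z/, which is a sibilant, so the agentive suffix is -kir, giving *puhowuzkir*.
The agentive form *puhowuzkir* — final sound /r/ (a voiced consonant) → -i → *puhowuzkiri*.

puhowuzkiri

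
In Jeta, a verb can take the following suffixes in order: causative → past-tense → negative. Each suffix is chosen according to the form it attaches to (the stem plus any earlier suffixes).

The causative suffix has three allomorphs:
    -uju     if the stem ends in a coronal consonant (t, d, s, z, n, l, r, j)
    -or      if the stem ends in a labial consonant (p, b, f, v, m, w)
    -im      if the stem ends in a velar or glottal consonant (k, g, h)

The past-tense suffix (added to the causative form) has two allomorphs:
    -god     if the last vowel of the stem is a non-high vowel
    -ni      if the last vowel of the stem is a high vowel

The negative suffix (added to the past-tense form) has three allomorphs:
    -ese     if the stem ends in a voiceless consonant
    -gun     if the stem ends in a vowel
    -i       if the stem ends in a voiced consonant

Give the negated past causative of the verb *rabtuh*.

*rabtuh*: final consonant = /h/, velar/glottal → -im → *rabtuhim*.
Since the last vowel of the causative form *rabtuhim* is /i/ (a high vowel), it takes -ni, giving *rabtuhimni*.
The past-tense form *rabtuhimni* — final sound /i/ (a vowel) → -gun → *rabtuhimnigun*.

rabtuhimnigun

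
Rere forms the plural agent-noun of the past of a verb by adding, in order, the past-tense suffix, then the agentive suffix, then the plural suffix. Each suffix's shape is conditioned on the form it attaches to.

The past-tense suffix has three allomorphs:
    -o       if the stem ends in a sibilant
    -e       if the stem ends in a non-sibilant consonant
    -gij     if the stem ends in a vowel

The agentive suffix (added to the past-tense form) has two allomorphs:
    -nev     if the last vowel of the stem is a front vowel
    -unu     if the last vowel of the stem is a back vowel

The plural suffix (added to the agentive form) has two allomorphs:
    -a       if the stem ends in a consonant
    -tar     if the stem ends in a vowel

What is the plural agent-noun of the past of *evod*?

Since the final sound of *evod* is /d/ (a non-sibilant consonant), it takes -e, giving *evode*.
The past-tense form *evode*: last vowel = /e/, a front vowel → -nev → *evodenev*.
The final sound of the agentive form *evodenev* is /v/, which is a consonant, so the plural suffix is -a, giving *evodeneva*.

evodeneva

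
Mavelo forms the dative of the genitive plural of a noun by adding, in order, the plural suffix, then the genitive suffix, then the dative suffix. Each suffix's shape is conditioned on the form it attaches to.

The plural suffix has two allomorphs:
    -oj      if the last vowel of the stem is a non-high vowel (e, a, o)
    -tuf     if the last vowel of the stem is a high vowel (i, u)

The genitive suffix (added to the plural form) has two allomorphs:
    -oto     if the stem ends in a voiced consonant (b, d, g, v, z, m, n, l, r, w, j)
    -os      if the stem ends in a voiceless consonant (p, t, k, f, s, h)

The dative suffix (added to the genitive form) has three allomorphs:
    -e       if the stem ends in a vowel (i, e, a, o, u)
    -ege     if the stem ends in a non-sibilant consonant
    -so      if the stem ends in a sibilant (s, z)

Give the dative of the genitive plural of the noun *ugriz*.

Since the last vowel of *ugriz* is /i/ (a high vowel), it takes -tuf, giving *ugriztuf*.
The final consonant of the plural form *ugriztuf* is /f/, which is voiceless, so the genitive suffix is -os, giving *ugriztufos*.
The genitive form *ugriztufos*: final sound = /s/, a sibilant → -so → *ugriztufosso*.

ugriztufosso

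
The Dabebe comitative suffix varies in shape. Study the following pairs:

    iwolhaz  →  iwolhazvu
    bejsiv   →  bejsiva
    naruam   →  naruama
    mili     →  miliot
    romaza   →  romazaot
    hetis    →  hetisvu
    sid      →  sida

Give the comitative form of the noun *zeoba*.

zeobaot

Looking at the final sound of each stem: -vu when the stem ends in a sibilant (*iwolhaz*, *hetis*); -a when the stem ends in a non-sibilant consonant (*bejsiv*, *naruam*, *sid*); -ot when the stem ends in a vowel (*mili*, *romaza*).
*zeoba*: final sound = /a/, a vowel → -ot → *zeobaot*.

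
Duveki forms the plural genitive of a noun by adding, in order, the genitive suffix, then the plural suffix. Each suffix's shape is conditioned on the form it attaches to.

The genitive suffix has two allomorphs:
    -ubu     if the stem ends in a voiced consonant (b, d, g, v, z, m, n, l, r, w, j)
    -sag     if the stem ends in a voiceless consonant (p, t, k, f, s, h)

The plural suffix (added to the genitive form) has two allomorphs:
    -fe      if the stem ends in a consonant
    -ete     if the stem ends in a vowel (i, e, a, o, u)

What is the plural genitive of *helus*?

helussagfe

Since the final consonant of *helus* is /s/ (voiceless), it takes -sag, giving *helussag*.
The genitive form *helussag*: final sound = /g/, a consonant → -fe → *helussagfe*.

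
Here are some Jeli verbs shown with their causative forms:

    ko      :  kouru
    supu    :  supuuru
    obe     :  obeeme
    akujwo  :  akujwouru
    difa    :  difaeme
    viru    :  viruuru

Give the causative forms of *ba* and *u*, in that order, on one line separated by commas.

Looking at the last vowel of each stem: -uru when the last vowel of the stem is a rounded vowel (*ko*, *supu*, *akujwo*, *viru*); -eme when the last vowel of the stem is an unrounded vowel (*obe*, *difa*).
The last vowel of *ba* is /a/, which is an unrounded vowel, so the suffix is -eme, giving *baeme*.
*u*: last vowel = /u/, a rounded vowel → -uru → *uuru*.

baeme, uuru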